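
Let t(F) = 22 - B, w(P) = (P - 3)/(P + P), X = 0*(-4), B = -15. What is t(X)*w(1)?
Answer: -37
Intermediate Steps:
X = 0
w(P) = (-3 + P)/(2*P) (w(P) = (-3 + P)/((2*P)) = (-3 + P)*(1/(2*P)) = (-3 + P)/(2*P))
t(F) = 37 (t(F) = 22 - 1*(-15) = 22 + 15 = 37)
t(X)*w(1) = 37*((½)*(-3 + 1)/1) = 37*((½)*1*(-2)) = 37*(-1) = -37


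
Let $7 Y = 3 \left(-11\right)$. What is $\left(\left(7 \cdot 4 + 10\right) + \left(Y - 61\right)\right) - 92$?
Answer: $- \frac{838}{7} \approx -119.71$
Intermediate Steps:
$Y = - \frac{33}{7}$ ($Y = \frac{3 \left(-11\right)}{7} = \frac{1}{7} \left(-33\right) = - \frac{33}{7} \approx -4.7143$)
$\left(\left(7 \cdot 4 + 10\right) + \left(Y - 61\right)\right) - 92 = \left(\left(7 \cdot 4 + 10\right) - \frac{460}{7}\right) - 92 = \left(\left(28 + 10\right) - \frac{460}{7}\right) - 92 = \left(38 - \frac{460}{7}\right) - 92 = - \frac{194}{7} - 92 = - \frac{838}{7}$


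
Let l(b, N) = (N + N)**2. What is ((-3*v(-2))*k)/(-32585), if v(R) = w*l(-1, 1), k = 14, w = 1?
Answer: 24/4655 ≈ 0.0051557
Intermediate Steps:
l(b, N) = 4*N**2 (l(b, N) = (2*N)**2 = 4*N**2)
v(R) = 4 (v(R) = 1*(4*1**2) = 1*(4*1) = 1*4 = 4)
((-3*v(-2))*k)/(-32585) = (-3*4*14)/(-32585) = -12*14*(-1/32585) = -168*(-1/32585) = 24/4655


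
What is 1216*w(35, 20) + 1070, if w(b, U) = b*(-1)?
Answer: -41490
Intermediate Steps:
w(b, U) = -b
1216*w(35, 20) + 1070 = 1216*(-1*35) + 1070 = 1216*(-35) + 1070 = -42560 + 1070 = -41490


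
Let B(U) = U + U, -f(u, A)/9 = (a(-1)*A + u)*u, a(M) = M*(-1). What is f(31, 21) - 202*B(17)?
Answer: -21376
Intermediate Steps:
a(M) = -M
f(u, A) = -9*u*(A + u) (f(u, A) = -9*((-1*(-1))*A + u)*u = -9*(1*A + u)*u = -9*(A + u)*u = -9*u*(A + u))
B(U) = 2*U
f(31, 21) - 202*B(17) = -9*31*(21 + 31) - 404*17 = -9*31*52 - 202*34 = -14508 - 6868 = -21376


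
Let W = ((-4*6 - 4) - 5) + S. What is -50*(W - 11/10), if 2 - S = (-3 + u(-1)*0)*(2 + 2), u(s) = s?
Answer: 1005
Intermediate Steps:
S = 14 (S = 2 - (-3 - 1*0)*(2 + 2) = 2 - (-3 + 0)*4 = 2 - (-3)*4 = 2 - 1*(-12) = 2 + 12 = 14)
W = -19 (W = ((-4*6 - 4) - 5) + 14 = ((-24 - 4) - 5) + 14 = (-28 - 5) + 14 = -33 + 14 = -19)
-50*(W - 11/10) = -50*(-19 - 11/10) = -50*(-201/10) = 1005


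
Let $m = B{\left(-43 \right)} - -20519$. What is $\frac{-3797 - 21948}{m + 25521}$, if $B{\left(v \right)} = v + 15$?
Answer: $- \frac{25745}{46012} \approx -0.55953$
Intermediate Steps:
$B{\left(v \right)} = 15 + v$
$m = 20491$ ($m = \left(15 - 43\right) - -20519 = -28 + 20519 = 20491$)
$\frac{-3797 - 21948}{m + 25521} = \frac{-3797 - 21948}{20491 + 25521} = - \frac{25745}{46012}$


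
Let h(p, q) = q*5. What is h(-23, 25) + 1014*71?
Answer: 72119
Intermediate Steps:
h(p, q) = 5*q
h(-23, 25) + 1014*71 = 5*25 + 1014*71 = 125 + 71994 = 72119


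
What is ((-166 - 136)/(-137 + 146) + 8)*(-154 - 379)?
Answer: 122590/9 ≈ 13621.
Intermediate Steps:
((-166 - 136)/(-137 + 146) + 8)*(-154 - 379) = (-302/9 + 8)*(-533) = -230/9*(-533) = 122590/9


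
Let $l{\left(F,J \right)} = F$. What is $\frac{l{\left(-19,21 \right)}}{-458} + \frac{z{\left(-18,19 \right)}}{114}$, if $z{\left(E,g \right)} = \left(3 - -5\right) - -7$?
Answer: $\frac{753}{4351} \approx 0.17306$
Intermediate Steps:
$z{\left(E,g \right)} = 15$ ($z{\left(E,g \right)} = \left(3 + 5\right) + 7 = 8 + 7 = 15$)
$\frac{l{\left(-19,21 \right)}}{-458} + \frac{z{\left(-18,19 \right)}}{114} = - \frac{19}{-458} + \frac{15}{114} = \left(-19\right) \left(- \frac{1}{458}\right) + 15 \cdot \frac{1}{114} = \frac{19}{458} + \frac{5}{38} = \frac{753}{4351}$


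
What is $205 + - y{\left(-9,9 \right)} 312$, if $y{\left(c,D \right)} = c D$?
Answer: $25477$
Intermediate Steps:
$y{\left(c,D \right)} = D c$
$205 + - y{\left(-9,9 \right)} 312 = 205 + - 9 \left(-9\right) 312 = 205 + \left(-1\right) \left(-81\right) 312 = 205 + 81 \cdot 312 = 205 + 25272 = 25477$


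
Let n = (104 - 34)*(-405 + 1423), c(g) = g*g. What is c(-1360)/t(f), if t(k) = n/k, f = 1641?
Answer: 151759680/3563 ≈ 42593.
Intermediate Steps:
c(g) = g²
n = 71260 (n = 70*1018 = 71260)
t(k) = 71260/k
c(-1360)/t(f) = (-1360)²/((71260/1641)) = 1849600/((71260*(1/1641))) = 1849600/(71260/1641) = 1849600*(1641/71260) = 151759680/3563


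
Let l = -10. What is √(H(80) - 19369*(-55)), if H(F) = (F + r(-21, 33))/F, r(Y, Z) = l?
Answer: √17044734/4 ≈ 1032.1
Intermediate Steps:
r(Y, Z) = -10
H(F) = (-10 + F)/F (H(F) = (F - 10)/F = (-10 + F)/F)
√(H(80) - 19369*(-55)) = √((-10 + 80)/80 - 19369*(-55)) = √((1/80)*70 + 1065295) = √(7/8 + 1065295) = √(8522367/8) = √17044734/4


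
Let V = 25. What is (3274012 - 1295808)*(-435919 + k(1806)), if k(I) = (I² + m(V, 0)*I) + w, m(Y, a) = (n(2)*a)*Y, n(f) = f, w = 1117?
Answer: 5592054326136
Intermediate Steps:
m(Y, a) = 2*Y*a (m(Y, a) = (2*a)*Y = 2*Y*a)
k(I) = 1117 + I² (k(I) = (I² + (2*25*0)*I) + 1117 = (I² + 0*I) + 1117 = (I² + 0) + 1117 = I² + 1117 = 1117 + I²)
(3274012 - 1295808)*(-435919 + k(1806)) = (3274012 - 1295808)*(-435919 + (1117 + 1806²)) = 1978204*(-435919 + (1117 + 3261636)) = 1978204*(-435919 + 3262753) = 1978204*2826834 = 5592054326136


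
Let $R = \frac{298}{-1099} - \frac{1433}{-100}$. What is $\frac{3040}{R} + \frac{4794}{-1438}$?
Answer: $\frac{236511498401}{1110903173} \approx 212.9$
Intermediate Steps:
$R = \frac{1545067}{109900}$ ($R = 298 \left(- \frac{1}{1099}\right) - - \frac{1433}{100} = - \frac{298}{1099} + \frac{1433}{100} = \frac{1545067}{109900} \approx 14.059$)
$\frac{3040}{R} + \frac{4794}{-1438} = \frac{3040}{\frac{1545067}{109900}} + \frac{4794}{-1438} = 3040 \cdot \frac{109900}{1545067} + 4794 \left(- \frac{1}{1438}\right) = \frac{334096000}{1545067} - \frac{2397}{719} = \frac{236511498401}{1110903173}$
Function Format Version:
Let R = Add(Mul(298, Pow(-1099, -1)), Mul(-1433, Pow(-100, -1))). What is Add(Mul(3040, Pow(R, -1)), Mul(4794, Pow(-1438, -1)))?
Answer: Rational(236511498401, 1110903173) ≈ 212.90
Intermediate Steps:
R = Rational(1545067, 109900) (R = Add(Mul(298, Rational(-1, 1099)), Mul(-1433, Rational(-1, 100))) = Add(Rational(-298, 1099), Rational(1433, 100)) = Rational(1545067, 109900) ≈ 14.059)
Add(Mul(3040, Pow(R, -1)), Mul(4794, Pow(-1438, -1))) = Add(Mul(3040, Pow(Rational(1545067, 109900), -1)), Mul(4794, Pow(-1438, -1))) = Add(Mul(3040, Rational(109900, 1545067)), Mul(4794, Rational(-1, 1438))) = Add(Rational(334096000, 1545067), Rational(-2397, 719)) = Rational(236511498401, 1110903173)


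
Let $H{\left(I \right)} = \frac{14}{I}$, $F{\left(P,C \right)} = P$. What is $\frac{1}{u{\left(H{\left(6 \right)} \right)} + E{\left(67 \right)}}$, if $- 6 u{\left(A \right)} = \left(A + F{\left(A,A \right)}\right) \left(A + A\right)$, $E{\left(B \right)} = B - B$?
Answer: $- \frac{27}{98} \approx -0.27551$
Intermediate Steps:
$E{\left(B \right)} = 0$
$u{\left(A \right)} = - \frac{2 A^{2}}{3}$ ($u{\left(A \right)} = - \frac{\left(A + A\right) \left(A + A\right)}{6} = - \frac{2 A 2 A}{6} = - \frac{4 A^{2}}{6} = - \frac{2 A^{2}}{3}$)
$\frac{1}{u{\left(H{\left(6 \right)} \right)} + E{\left(67 \right)}} = \frac{1}{- \frac{2 \left(\frac{14}{6}\right)^{2}}{3} + 0} = \frac{1}{- \frac{2 \left(14 \cdot \frac{1}{6}\right)^{2}}{3} + 0} = \frac{1}{- \frac{2 \left(\frac{7}{3}\right)^{2}}{3} + 0} = \frac{1}{\left(- \frac{2}{3}\right) \frac{49}{9} + 0} = \frac{1}{- \frac{98}{27} + 0} = \frac{1}{- \frac{98}{27}} = - \frac{27}{98}$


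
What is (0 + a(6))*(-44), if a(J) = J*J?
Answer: -1584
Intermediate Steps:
a(J) = J**2
(0 + a(6))*(-44) = (0 + 6**2)*(-44) = (0 + 36)*(-44) = 36*(-44) = -1584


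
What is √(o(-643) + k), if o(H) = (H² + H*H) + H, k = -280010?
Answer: √546245 ≈ 739.08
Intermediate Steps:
o(H) = H + 2*H² (o(H) = (H² + H²) + H = 2*H² + H = H + 2*H²)
√(o(-643) + k) = √(-643*(1 + 2*(-643)) - 280010) = √(-643*(1 - 1286) - 280010) = √(-643*(-1285) - 280010) = √(826255 - 280010) = √546245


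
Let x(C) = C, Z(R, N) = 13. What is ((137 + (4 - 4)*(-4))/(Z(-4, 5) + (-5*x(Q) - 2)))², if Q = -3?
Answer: 18769/676 ≈ 27.765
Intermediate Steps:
((137 + (4 - 4)*(-4))/(Z(-4, 5) + (-5*x(Q) - 2)))² = ((137 + (4 - 4)*(-4))/(13 + (-5*(-3) - 2)))² = ((137 + 0*(-4))/(13 + (15 - 2)))² = ((137 + 0)/(13 + 13))² = (137/26)² = 18769/676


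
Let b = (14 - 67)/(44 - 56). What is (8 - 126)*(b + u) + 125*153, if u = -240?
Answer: 281543/6 ≈ 46924.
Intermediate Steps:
b = 53/12 (b = -53/(-12) = -53*(-1/12) = 53/12 ≈ 4.4167)
(8 - 126)*(b + u) + 125*153 = (8 - 126)*(53/12 - 240) + 125*153 = -118*(-2827/12) + 19125 = 166793/6 + 19125 = 281543/6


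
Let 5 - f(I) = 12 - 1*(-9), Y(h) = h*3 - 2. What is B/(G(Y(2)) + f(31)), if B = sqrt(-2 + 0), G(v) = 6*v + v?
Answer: I*sqrt(2)/12 ≈ 0.11785*I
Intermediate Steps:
Y(h) = -2 + 3*h (Y(h) = 3*h - 2 = -2 + 3*h)
G(v) = 7*v
f(I) = -16 (f(I) = 5 - (12 - 1*(-9)) = 5 - (12 + 9) = 5 - 1*21 = 5 - 21 = -16)
B = I*sqrt(2) (B = sqrt(-2) = I*sqrt(2) ≈ 1.4142*I)
B/(G(Y(2)) + f(31)) = (I*sqrt(2))/(7*(-2 + 3*2) - 16) = (I*sqrt(2))/(7*(-2 + 6) - 16) = (I*sqrt(2))/(7*4 - 16) = (I*sqrt(2))/(28 - 16) = (I*sqrt(2))/12 = I*sqrt(2)/12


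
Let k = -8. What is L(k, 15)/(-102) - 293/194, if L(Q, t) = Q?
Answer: -14167/9894 ≈ -1.4319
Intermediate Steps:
L(k, 15)/(-102) - 293/194 = -8/(-102) - 293/194 = -8*(-1/102) - 293*1/194 = 4/51 - 293/194 = -14167/9894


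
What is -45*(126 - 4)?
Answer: -5490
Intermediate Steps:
-45*(126 - 4) = -45*122 = -5490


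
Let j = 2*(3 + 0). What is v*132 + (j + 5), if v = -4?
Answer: -517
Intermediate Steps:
j = 6 (j = 2*3 = 6)
v*132 + (j + 5) = -4*132 + (6 + 5) = -528 + 11 = -517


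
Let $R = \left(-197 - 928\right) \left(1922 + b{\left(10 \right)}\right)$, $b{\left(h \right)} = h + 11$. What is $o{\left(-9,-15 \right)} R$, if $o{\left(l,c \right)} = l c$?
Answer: $-295093125$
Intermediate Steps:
$b{\left(h \right)} = 11 + h$
$o{\left(l,c \right)} = c l$
$R = -2185875$ ($R = \left(-197 - 928\right) \left(1922 + \left(11 + 10\right)\right) = - 1125 \left(1922 + 21\right) = \left(-1125\right) 1943 = -2185875$)
$o{\left(-9,-15 \right)} R = \left(-15\right) \left(-9\right) \left(-2185875\right) = 135 \left(-2185875\right) = -295093125$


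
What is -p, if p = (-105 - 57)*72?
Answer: 11664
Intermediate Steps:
p = -11664 (p = -162*72 = -11664)
-p = -1*(-11664) = 11664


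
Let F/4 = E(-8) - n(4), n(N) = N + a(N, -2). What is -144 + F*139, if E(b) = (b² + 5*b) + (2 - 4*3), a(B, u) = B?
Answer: 3192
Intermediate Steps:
n(N) = 2*N (n(N) = N + N = 2*N)
E(b) = -10 + b² + 5*b (E(b) = (b² + 5*b) + (2 - 12) = (b² + 5*b) - 10 = -10 + b² + 5*b)
F = 24 (F = 4*((-10 + (-8)² + 5*(-8)) - 2*4) = 4*((-10 + 64 - 40) - 1*8) = 4*(14 - 8) = 4*6 = 24)
-144 + F*139 = -144 + 24*139 = -144 + 3336 = 3192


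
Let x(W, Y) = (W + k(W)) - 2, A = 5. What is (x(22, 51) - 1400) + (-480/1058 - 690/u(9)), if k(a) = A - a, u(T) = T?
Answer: -2339429/1587 ≈ -1474.1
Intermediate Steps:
k(a) = 5 - a
x(W, Y) = 3 (x(W, Y) = (W + (5 - W)) - 2 = 5 - 2 = 3)
(x(22, 51) - 1400) + (-480/1058 - 690/u(9)) = (3 - 1400) + (-480/1058 - 690/9) = -1397 + (-480*1/1058 - 690*⅑) = -1397 + (-240/529 - 230/3) = -1397 - 122390/1587 = -2339429/1587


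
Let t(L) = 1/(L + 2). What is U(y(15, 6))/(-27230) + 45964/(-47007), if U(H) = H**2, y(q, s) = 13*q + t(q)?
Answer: -439297261036/184960088145 ≈ -2.3751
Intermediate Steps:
t(L) = 1/(2 + L)
y(q, s) = 1/(2 + q) + 13*q (y(q, s) = 13*q + 1/(2 + q) = 1/(2 + q) + 13*q)
U(y(15, 6))/(-27230) + 45964/(-47007) = ((1 + 13*15*(2 + 15))/(2 + 15))**2/(-27230) + 45964/(-47007) = ((1 + 13*15*17)/17)**2*(-1/27230) + 45964*(-1/47007) = ((1 + 3315)/17)**2*(-1/27230) - 45964/47007 = ((1/17)*3316)**2*(-1/27230) - 45964/47007 = (3316/17)**2*(-1/27230) - 45964/47007 = (10995856/289)*(-1/27230) - 45964/47007 = -5497928/3934735 - 45964/47007 = -439297261036/184960088145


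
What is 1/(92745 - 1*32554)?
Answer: 1/60191 ≈ 1.6614e-5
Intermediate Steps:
1/(92745 - 1*32554) = 1/(92745 - 32554) = 1/60191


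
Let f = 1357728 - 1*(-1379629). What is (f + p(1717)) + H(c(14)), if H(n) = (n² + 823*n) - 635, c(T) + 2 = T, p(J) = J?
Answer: 2748459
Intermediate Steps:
f = 2737357 (f = 1357728 + 1379629 = 2737357)
c(T) = -2 + T
H(n) = -635 + n² + 823*n
(f + p(1717)) + H(c(14)) = (2737357 + 1717) + (-635 + (-2 + 14)² + 823*(-2 + 14)) = 2739074 + (-635 + 12² + 823*12) = 2739074 + (-635 + 144 + 9876) = 2739074 + 9385 = 2748459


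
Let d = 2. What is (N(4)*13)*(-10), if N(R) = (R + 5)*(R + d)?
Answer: -7020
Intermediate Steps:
N(R) = (2 + R)*(5 + R) (N(R) = (R + 5)*(R + 2) = (5 + R)*(2 + R) = (2 + R)*(5 + R))
(N(4)*13)*(-10) = ((10 + 4² + 7*4)*13)*(-10) = ((10 + 16 + 28)*13)*(-10) = (54*13)*(-10) = 702*(-10) = -7020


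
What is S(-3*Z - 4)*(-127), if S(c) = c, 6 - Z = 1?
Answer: 2413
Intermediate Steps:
Z = 5 (Z = 6 - 1*1 = 6 - 1 = 5)
S(-3*Z - 4)*(-127) = (-3*5 - 4)*(-127) = (-15 - 4)*(-127) = -19*(-127) = 2413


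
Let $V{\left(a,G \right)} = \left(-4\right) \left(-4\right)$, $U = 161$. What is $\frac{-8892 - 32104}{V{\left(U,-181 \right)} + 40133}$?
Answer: $- \frac{40996}{40149} \approx -1.0211$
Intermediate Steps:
$V{\left(a,G \right)} = 16$
$\frac{-8892 - 32104}{V{\left(U,-181 \right)} + 40133} = \frac{-8892 - 32104}{16 + 40133} = - \frac{40996}{40149}$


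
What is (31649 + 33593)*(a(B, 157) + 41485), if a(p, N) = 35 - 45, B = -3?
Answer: 2705911950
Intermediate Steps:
a(p, N) = -10
(31649 + 33593)*(a(B, 157) + 41485) = (31649 + 33593)*(-10 + 41485) = 65242*41475 = 2705911950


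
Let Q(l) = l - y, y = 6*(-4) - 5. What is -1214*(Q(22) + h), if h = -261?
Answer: 254940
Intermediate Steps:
y = -29 (y = -24 - 5 = -29)
Q(l) = 29 + l (Q(l) = l - 1*(-29) = l + 29 = 29 + l)
-1214*(Q(22) + h) = -1214*((29 + 22) - 261) = -1214*(51 - 261) = -1214*(-210) = 254940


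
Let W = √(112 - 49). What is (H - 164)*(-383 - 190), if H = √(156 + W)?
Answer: 93972 - 573*√(156 + 3*√7) ≈ 86635.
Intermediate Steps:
W = 3*√7 (W = √63 = 3*√7 ≈ 7.9373)
H = √(156 + 3*√7) ≈ 12.804
(H - 164)*(-383 - 190) = (√(156 + 3*√7) - 164)*(-383 - 190) = (-164 + √(156 + 3*√7))*(-573) = 93972 - 573*√(156 + 3*√7)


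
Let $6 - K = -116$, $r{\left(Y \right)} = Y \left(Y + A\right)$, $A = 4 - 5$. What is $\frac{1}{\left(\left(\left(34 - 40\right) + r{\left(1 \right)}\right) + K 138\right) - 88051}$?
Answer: $- \frac{1}{71221} \approx -1.4041 \cdot 10^{-5}$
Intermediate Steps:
$A = -1$
$r{\left(Y \right)} = Y \left(-1 + Y\right)$ ($r{\left(Y \right)} = Y \left(Y - 1\right) = Y \left(-1 + Y\right)$)
$K = 122$ ($K = 6 - -116 = 6 + 116 = 122$)
$\frac{1}{\left(\left(\left(34 - 40\right) + r{\left(1 \right)}\right) + K 138\right) - 88051} = \frac{1}{\left(\left(\left(34 - 40\right) + 1 \left(-1 + 1\right)\right) + 122 \cdot 138\right) - 88051} = \frac{1}{\left(\left(-6 + 1 \cdot 0\right) + 16836\right) - 88051} = \frac{1}{\left(\left(-6 + 0\right) + 16836\right) - 88051} = \frac{1}{\left(-6 + 16836\right) - 88051} = \frac{1}{16830 - 88051} = \frac{1}{-71221} = - \frac{1}{71221}$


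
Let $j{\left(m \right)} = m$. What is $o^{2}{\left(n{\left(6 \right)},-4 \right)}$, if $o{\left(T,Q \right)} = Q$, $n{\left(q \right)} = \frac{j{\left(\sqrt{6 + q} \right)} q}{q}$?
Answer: $16$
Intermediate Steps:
$n{\left(q \right)} = \sqrt{6 + q}$ ($n{\left(q \right)} = \frac{\sqrt{6 + q} q}{q} = \frac{q \sqrt{6 + q}}{q} = \sqrt{6 + q}$)
$o^{2}{\left(n{\left(6 \right)},-4 \right)} = \left(-4\right)^{2} = 16$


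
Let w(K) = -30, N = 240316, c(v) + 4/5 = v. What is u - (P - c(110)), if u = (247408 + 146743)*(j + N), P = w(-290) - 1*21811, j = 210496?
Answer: 888440112811/5 ≈ 1.7769e+11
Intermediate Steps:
c(v) = -⅘ + v
P = -21841 (P = -30 - 1*21811 = -30 - 21811 = -21841)
u = 177688000612 (u = (247408 + 146743)*(210496 + 240316) = 394151*450812 = 177688000612)
u - (P - c(110)) = 177688000612 - (-21841 - (-⅘ + 110)) = 177688000612 - (-21841 - 1*546/5) = 177688000612 - (-21841 - 546/5) = 177688000612 - 1*(-109751/5) = 177688000612 + 109751/5 = 888440112811/5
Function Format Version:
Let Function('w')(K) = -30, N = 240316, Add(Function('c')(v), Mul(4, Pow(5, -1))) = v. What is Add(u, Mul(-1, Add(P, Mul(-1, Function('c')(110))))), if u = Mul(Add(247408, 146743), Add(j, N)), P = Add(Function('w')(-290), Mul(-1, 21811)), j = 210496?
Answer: Rational(888440112811, 5) ≈ 1.7769e+11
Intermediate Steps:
Function('c')(v) = Add(Rational(-4, 5), v)
P = -21841 (P = Add(-30, Mul(-1, 21811)) = Add(-30, -21811) = -21841)
u = 177688000612 (u = Mul(Add(247408, 146743), Add(210496, 240316)) = Mul(394151, 450812) = 177688000612)
Add(u, Mul(-1, Add(P, Mul(-1, Function('c')(110))))) = Add(177688000612, Mul(-1, Add(-21841, Mul(-1, Add(Rational(-4, 5), 110))))) = Add(177688000612, Mul(-1, Add(-21841, Mul(-1, Rational(546, 5))))) = Add(177688000612, Mul(-1, Add(-21841, Rational(-546, 5)))) = Add(177688000612, Mul(-1, Rational(-109751, 5))) = Add(177688000612, Rational(109751, 5)) = Rational(888440112811, 5)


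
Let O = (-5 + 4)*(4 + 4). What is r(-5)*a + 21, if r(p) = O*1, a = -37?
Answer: 317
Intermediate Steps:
O = -8 (O = -1*8 = -8)
r(p) = -8 (r(p) = -8*1 = -8)
r(-5)*a + 21 = -8*(-37) + 21 = 296 + 21 = 317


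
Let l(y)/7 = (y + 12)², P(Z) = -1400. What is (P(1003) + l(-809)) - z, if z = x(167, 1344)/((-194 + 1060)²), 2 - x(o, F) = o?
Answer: 3333601667393/749956 ≈ 4.4451e+6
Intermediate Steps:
l(y) = 7*(12 + y)² (l(y) = 7*(y + 12)² = 7*(12 + y)²)
x(o, F) = 2 - o
z = -165/749956 (z = (2 - 1*167)/((-194 + 1060)²) = (2 - 167)/(866²) = -165/749956 ≈ -0.00022001)
(P(1003) + l(-809)) - z = (-1400 + 7*(12 - 809)²) - 1*(-165/749956) = (-1400 + 7*(-797)²) + 165/749956 = (-1400 + 7*635209) + 165/749956 = (-1400 + 4446463) + 165/749956 = 4445063 + 165/749956 = 3333601667393/749956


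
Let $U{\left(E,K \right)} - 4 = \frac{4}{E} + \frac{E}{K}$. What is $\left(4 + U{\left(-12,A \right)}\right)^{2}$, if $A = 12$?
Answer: $\frac{400}{9} \approx 44.444$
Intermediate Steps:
$U{\left(E,K \right)} = 4 + \frac{4}{E} + \frac{E}{K}$ ($U{\left(E,K \right)} = 4 + \left(\frac{4}{E} + \frac{E}{K}\right) = 4 + \frac{4}{E} + \frac{E}{K}$)
$\left(4 + U{\left(-12,A \right)}\right)^{2} = \left(4 + \left(4 + \frac{4}{-12} - \frac{12}{12}\right)\right)^{2} = \left(4 + \left(4 + 4 \left(- \frac{1}{12}\right) - 1\right)\right)^{2} = \left(4 - - \frac{8}{3}\right)^{2} = \left(4 + \frac{8}{3}\right)^{2} = \left(\frac{20}{3}\right)^{2} = \frac{400}{9}$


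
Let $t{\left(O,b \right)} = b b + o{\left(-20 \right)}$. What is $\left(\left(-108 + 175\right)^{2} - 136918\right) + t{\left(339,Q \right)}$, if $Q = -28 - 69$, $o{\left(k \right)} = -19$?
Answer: $-123039$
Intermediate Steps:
$Q = -97$ ($Q = -28 - 69 = -97$)
$t{\left(O,b \right)} = -19 + b^{2}$ ($t{\left(O,b \right)} = b b - 19 = b^{2} - 19 = -19 + b^{2}$)
$\left(\left(-108 + 175\right)^{2} - 136918\right) + t{\left(339,Q \right)} = \left(\left(-108 + 175\right)^{2} - 136918\right) - \left(19 - \left(-97\right)^{2}\right) = \left(67^{2} - 136918\right) + \left(-19 + 9409\right) = \left(4489 - 136918\right) + 9390 = -132429 + 9390 = -123039$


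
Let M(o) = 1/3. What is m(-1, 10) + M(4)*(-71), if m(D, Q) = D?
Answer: -74/3 ≈ -24.667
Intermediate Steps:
M(o) = 1/3
m(-1, 10) + M(4)*(-71) = -1 + (1/3)*(-71) = -1 - 71/3 = -74/3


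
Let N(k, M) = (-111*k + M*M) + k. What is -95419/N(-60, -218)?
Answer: -95419/54124 ≈ -1.7630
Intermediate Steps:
N(k, M) = M² - 110*k (N(k, M) = (-111*k + M²) + k = (M² - 111*k) + k = M² - 110*k)
-95419/N(-60, -218) = -95419/((-218)² - 110*(-60)) = -95419/(47524 + 6600) = -95419/54124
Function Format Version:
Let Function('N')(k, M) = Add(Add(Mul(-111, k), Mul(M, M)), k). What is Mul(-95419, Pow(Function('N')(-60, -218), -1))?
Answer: Rational(-95419, 54124) ≈ -1.7630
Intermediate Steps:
Function('N')(k, M) = Add(Pow(M, 2), Mul(-110, k)) (Function('N')(k, M) = Add(Add(Mul(-111, k), Pow(M, 2)), k) = Add(Add(Pow(M, 2), Mul(-111, k)), k) = Add(Pow(M, 2), Mul(-110, k)))
Mul(-95419, Pow(Function('N')(-60, -218), -1)) = Mul(-95419, Pow(Add(Pow(-218, 2), Mul(-110, -60)), -1)) = Mul(-95419, Pow(Add(47524, 6600), -1)) = Mul(-95419, Pow(54124, -1)) = Mul(-95419, Rational(1, 54124)) = Rational(-95419, 54124)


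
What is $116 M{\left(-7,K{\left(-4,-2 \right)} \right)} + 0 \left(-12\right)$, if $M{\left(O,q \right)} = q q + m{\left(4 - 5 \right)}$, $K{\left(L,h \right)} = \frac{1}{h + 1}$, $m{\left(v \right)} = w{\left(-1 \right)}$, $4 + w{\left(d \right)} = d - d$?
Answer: $-348$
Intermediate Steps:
$w{\left(d \right)} = -4$ ($w{\left(d \right)} = -4 + \left(d - d\right) = -4 + 0 = -4$)
$m{\left(v \right)} = -4$
$K{\left(L,h \right)} = \frac{1}{1 + h}$
$M{\left(O,q \right)} = -4 + q^{2}$ ($M{\left(O,q \right)} = q q - 4 = q^{2} - 4 = -4 + q^{2}$)
$116 M{\left(-7,K{\left(-4,-2 \right)} \right)} + 0 \left(-12\right) = 116 \left(-4 + \left(\frac{1}{1 - 2}\right)^{2}\right) + 0 \left(-12\right) = 116 \left(-4 + \left(\frac{1}{-1}\right)^{2}\right) + 0 = 116 \left(-4 + \left(-1\right)^{2}\right) + 0 = 116 \left(-4 + 1\right) + 0 = 116 \left(-3\right) + 0 = -348 + 0 = -348$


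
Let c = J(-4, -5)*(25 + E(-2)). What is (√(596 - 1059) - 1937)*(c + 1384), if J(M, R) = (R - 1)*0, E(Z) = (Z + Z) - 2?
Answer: -2680808 + 1384*I*√463 ≈ -2.6808e+6 + 29780.0*I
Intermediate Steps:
E(Z) = -2 + 2*Z (E(Z) = 2*Z - 2 = -2 + 2*Z)
J(M, R) = 0 (J(M, R) = (-1 + R)*0 = 0)
c = 0 (c = 0*(25 + (-2 + 2*(-2))) = 0*(25 + (-2 - 4)) = 0*(25 - 6) = 0*19 = 0)
(√(596 - 1059) - 1937)*(c + 1384) = (√(596 - 1059) - 1937)*(0 + 1384) = (√(-463) - 1937)*1384 = (I*√463 - 1937)*1384 = (-1937 + I*√463)*1384 = -2680808 + 1384*I*√463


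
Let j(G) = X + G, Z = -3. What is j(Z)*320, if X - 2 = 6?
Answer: 1600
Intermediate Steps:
X = 8 (X = 2 + 6 = 8)
j(G) = 8 + G
j(Z)*320 = (8 - 3)*320 = 5*320 = 1600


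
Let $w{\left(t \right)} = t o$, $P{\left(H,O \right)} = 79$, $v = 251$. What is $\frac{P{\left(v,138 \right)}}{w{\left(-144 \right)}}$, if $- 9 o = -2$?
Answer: $- \frac{79}{32} \approx -2.4688$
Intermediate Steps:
$o = \frac{2}{9}$ ($o = \left(- \frac{1}{9}\right) \left(-2\right) = \frac{2}{9} \approx 0.22222$)
$w{\left(t \right)} = \frac{2 t}{9}$ ($w{\left(t \right)} = t \frac{2}{9} = \frac{2 t}{9}$)
$\frac{P{\left(v,138 \right)}}{w{\left(-144 \right)}} = \frac{79}{\frac{2}{9} \left(-144\right)} = \frac{79}{-32} = 79 \left(- \frac{1}{32}\right) = - \frac{79}{32}$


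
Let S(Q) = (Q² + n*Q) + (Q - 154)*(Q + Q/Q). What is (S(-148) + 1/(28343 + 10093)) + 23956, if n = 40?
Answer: 3241461625/38436 ≈ 84334.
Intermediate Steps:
S(Q) = Q² + 40*Q + (1 + Q)*(-154 + Q) (S(Q) = (Q² + 40*Q) + (Q - 154)*(Q + Q/Q) = (Q² + 40*Q) + (-154 + Q)*(Q + 1) = (Q² + 40*Q) + (-154 + Q)*(1 + Q) = (Q² + 40*Q) + (1 + Q)*(-154 + Q) = Q² + 40*Q + (1 + Q)*(-154 + Q))
(S(-148) + 1/(28343 + 10093)) + 23956 = ((-154 - 113*(-148) + 2*(-148)²) + 1/(28343 + 10093)) + 23956 = ((-154 + 16724 + 2*21904) + 1/38436) + 23956 = ((-154 + 16724 + 43808) + 1/38436) + 23956 = (60378 + 1/38436) + 23956 = 2320688809/38436 + 23956 = 3241461625/38436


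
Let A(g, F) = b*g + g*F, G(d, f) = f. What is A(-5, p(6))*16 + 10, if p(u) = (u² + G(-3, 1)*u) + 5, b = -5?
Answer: -3350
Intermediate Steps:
p(u) = 5 + u + u² (p(u) = (u² + 1*u) + 5 = (u² + u) + 5 = (u + u²) + 5 = 5 + u + u²)
A(g, F) = -5*g + F*g (A(g, F) = -5*g + g*F = -5*g + F*g)
A(-5, p(6))*16 + 10 = -5*(-5 + (5 + 6 + 6²))*16 + 10 = -5*(-5 + (5 + 6 + 36))*16 + 10 = -5*(-5 + 47)*16 + 10 = -5*42*16 + 10 = -210*16 + 10 = -3360 + 10 = -3350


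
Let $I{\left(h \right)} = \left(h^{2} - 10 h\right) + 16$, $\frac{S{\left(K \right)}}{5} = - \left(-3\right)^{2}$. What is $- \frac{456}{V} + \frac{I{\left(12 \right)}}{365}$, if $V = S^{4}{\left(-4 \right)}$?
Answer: $\frac{10923904}{99781875} \approx 0.10948$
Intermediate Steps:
$S{\left(K \right)} = -45$ ($S{\left(K \right)} = 5 \left(- \left(-3\right)^{2}\right) = 5 \left(\left(-1\right) 9\right) = 5 \left(-9\right) = -45$)
$I{\left(h \right)} = 16 + h^{2} - 10 h$
$V = 4100625$ ($V = \left(-45\right)^{4} = 4100625$)
$- \frac{456}{V} + \frac{I{\left(12 \right)}}{365} = - \frac{456}{4100625} + \frac{16 + 12^{2} - 120}{365} = \left(-456\right) \frac{1}{4100625} + \left(16 + 144 - 120\right) \frac{1}{365} = - \frac{152}{1366875} + 40 \cdot \frac{1}{365} = - \frac{152}{1366875} + \frac{8}{73} = \frac{10923904}{99781875}$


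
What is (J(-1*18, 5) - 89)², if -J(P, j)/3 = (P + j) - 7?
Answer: 841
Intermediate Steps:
J(P, j) = 21 - 3*P - 3*j (J(P, j) = -3*((P + j) - 7) = -3*(-7 + P + j) = 21 - 3*P - 3*j)
(J(-1*18, 5) - 89)² = ((21 - (-3)*18 - 3*5) - 89)² = ((21 - 3*(-18) - 15) - 89)² = ((21 + 54 - 15) - 89)² = (60 - 89)² = (-29)² = 841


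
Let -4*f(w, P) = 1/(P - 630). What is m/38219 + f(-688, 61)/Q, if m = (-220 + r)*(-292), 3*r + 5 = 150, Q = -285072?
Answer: 10841125972967/8265799854656 ≈ 1.3116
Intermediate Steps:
f(w, P) = -1/(4*(-630 + P)) (f(w, P) = -1/(4*(P - 630)) = -1/(4*(-630 + P)))
r = 145/3 (r = -5/3 + (1/3)*150 = -5/3 + 50 = 145/3 ≈ 48.333)
m = 150380/3 (m = (-220 + 145/3)*(-292) = -515/3*(-292) = 150380/3 ≈ 50127.)
m/38219 + f(-688, 61)/Q = (150380/3)/38219 - 1/(-2520 + 4*61)/(-285072) = (150380/3)*(1/38219) - 1/(-2520 + 244)*(-1/285072) = 150380/114657 - 1/(-2276)*(-1/285072) = 150380/114657 - 1*(-1/2276)*(-1/285072) = 150380/114657 + (1/2276)*(-1/285072) = 150380/114657 - 1/648823872 = 10841125972967/8265799854656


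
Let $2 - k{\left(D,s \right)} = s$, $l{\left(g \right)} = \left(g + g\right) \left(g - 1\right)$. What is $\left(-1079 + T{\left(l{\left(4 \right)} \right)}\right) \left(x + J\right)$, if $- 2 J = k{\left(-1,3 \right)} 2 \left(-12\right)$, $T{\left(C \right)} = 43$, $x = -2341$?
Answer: $2437708$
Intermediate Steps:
$l{\left(g \right)} = 2 g \left(-1 + g\right)$
$k{\left(D,s \right)} = 2 - s$
$J = -12$ ($J = - \frac{\left(2 - 3\right) 2 \left(-12\right)}{2} = - \frac{\left(-1\right) 2 \left(-12\right)}{2} = - \frac{\left(-2\right) \left(-12\right)}{2} = \left(- \frac{1}{2}\right) 24 = -12$)
$\left(-1079 + T{\left(l{\left(4 \right)} \right)}\right) \left(x + J\right) = \left(-1079 + 43\right) \left(-2341 - 12\right) = \left(-1036\right) \left(-2353\right) = 2437708$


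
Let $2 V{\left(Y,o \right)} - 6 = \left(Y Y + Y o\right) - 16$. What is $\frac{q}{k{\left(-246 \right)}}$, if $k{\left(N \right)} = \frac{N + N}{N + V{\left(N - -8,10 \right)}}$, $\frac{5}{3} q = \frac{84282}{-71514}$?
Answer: $\frac{377597407}{9773580} \approx 38.635$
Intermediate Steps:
$q = - \frac{14047}{19865}$ ($q = \frac{3 \frac{84282}{-71514}}{5} = \frac{3 \cdot 84282 \left(- \frac{1}{71514}\right)}{5} = \frac{3}{5} \left(- \frac{14047}{11919}\right) = - \frac{14047}{19865} \approx -0.70712$)
$V{\left(Y,o \right)} = -5 + \frac{Y^{2}}{2} + \frac{Y o}{2}$ ($V{\left(Y,o \right)} = 3 + \frac{\left(Y Y + Y o\right) - 16}{2} = 3 + \frac{\left(Y^{2} + Y o\right) - 16}{2} = 3 + \frac{-16 + Y^{2} + Y o}{2} = 3 + \left(-8 + \frac{Y^{2}}{2} + \frac{Y o}{2}\right) = -5 + \frac{Y^{2}}{2} + \frac{Y o}{2}$)
$k{\left(N \right)} = \frac{2 N}{35 + \frac{\left(8 + N\right)^{2}}{2} + 6 N}$ ($k{\left(N \right)} = \frac{N + N}{N + \left(-5 + \frac{\left(N - -8\right)^{2}}{2} + \frac{1}{2} \left(N - -8\right) 10\right)} = \frac{2 N}{N + \left(-5 + \frac{\left(N + 8\right)^{2}}{2} + \frac{1}{2} \left(N + 8\right) 10\right)} = \frac{2 N}{N + \left(-5 + \frac{\left(8 + N\right)^{2}}{2} + \frac{1}{2} \left(8 + N\right) 10\right)} = \frac{2 N}{N + \left(-5 + \frac{\left(8 + N\right)^{2}}{2} + \left(40 + 5 N\right)\right)} = \frac{2 N}{N + \left(35 + \frac{\left(8 + N\right)^{2}}{2} + 5 N\right)} = \frac{2 N}{35 + \frac{\left(8 + N\right)^{2}}{2} + 6 N}$)
$\frac{q}{k{\left(-246 \right)}} = - \frac{14047}{19865 \cdot 4 \left(-246\right) \frac{1}{134 + \left(-246\right)^{2} + 28 \left(-246\right)}} = - \frac{14047}{19865 \cdot 4 \left(-246\right) \frac{1}{134 + 60516 - 6888}} = - \frac{14047}{19865 \cdot 4 \left(-246\right) \frac{1}{53762}} = - \frac{14047}{19865 \left(- \frac{492}{26881}\right)} = \left(- \frac{14047}{19865}\right) \left(- \frac{26881}{492}\right) = \frac{377597407}{9773580}$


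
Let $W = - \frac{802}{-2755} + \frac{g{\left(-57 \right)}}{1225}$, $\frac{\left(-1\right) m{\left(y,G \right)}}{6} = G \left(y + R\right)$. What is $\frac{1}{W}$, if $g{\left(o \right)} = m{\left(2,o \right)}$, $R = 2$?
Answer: $\frac{674975}{950258} \approx 0.71031$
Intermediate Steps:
$m{\left(y,G \right)} = - 6 G \left(2 + y\right)$ ($m{\left(y,G \right)} = - 6 G \left(y + 2\right) = - 6 G \left(2 + y\right)$)
$g{\left(o \right)} = - 24 o$ ($g{\left(o \right)} = - 6 o \left(2 + 2\right) = \left(-6\right) o 4 = - 24 o$)
$W = \frac{950258}{674975}$ ($W = - \frac{802}{-2755} + \frac{\left(-24\right) \left(-57\right)}{1225} = \left(-802\right) \left(- \frac{1}{2755}\right) + 1368 \cdot \frac{1}{1225} = \frac{802}{2755} + \frac{1368}{1225} = \frac{950258}{674975} \approx 1.4078$)
$\frac{1}{W} = \frac{1}{\frac{950258}{674975}} = \frac{674975}{950258}$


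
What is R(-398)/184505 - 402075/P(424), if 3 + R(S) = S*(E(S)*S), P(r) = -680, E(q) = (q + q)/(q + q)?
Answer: 14858512111/25092680 ≈ 592.15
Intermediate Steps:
E(q) = 1 (E(q) = (2*q)/((2*q)) = (2*q)*(1/(2*q)) = 1)
R(S) = -3 + S² (R(S) = -3 + S*(1*S) = -3 + S*S = -3 + S²)
R(-398)/184505 - 402075/P(424) = (-3 + (-398)²)/184505 - 402075/(-680) = (-3 + 158404)*(1/184505) - 402075*(-1/680) = 158401*(1/184505) + 80415/136 = 158401/184505 + 80415/136 = 14858512111/25092680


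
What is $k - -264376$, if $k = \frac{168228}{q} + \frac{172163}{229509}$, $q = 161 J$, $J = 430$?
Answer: $\frac{300049749185633}{1134922005} \approx 2.6438 \cdot 10^{5}$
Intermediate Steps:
$q = 69230$ ($q = 161 \cdot 430 = 69230$)
$k = \frac{3609191753}{1134922005}$ ($k = \frac{168228}{69230} + \frac{172163}{229509} = 168228 \cdot \frac{1}{69230} + 172163 \cdot \frac{1}{229509} = \frac{84114}{34615} + \frac{172163}{229509} = \frac{3609191753}{1134922005} \approx 3.1801$)
$k - -264376 = \frac{3609191753}{1134922005} - -264376 = \frac{3609191753}{1134922005} + 264376 = \frac{300049749185633}{1134922005}$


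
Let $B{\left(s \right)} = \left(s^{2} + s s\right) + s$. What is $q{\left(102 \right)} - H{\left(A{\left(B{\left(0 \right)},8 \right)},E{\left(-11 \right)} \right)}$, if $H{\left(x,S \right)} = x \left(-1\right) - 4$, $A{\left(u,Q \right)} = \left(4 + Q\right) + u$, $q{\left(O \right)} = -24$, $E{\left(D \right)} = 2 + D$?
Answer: $-8$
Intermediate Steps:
$B{\left(s \right)} = s + 2 s^{2}$ ($B{\left(s \right)} = \left(s^{2} + s^{2}\right) + s = 2 s^{2} + s = s + 2 s^{2}$)
$A{\left(u,Q \right)} = 4 + Q + u$
$H{\left(x,S \right)} = -4 - x$ ($H{\left(x,S \right)} = - x - 4 = -4 - x$)
$q{\left(102 \right)} - H{\left(A{\left(B{\left(0 \right)},8 \right)},E{\left(-11 \right)} \right)} = -24 - \left(-4 - \left(4 + 8 + 0 \left(1 + 2 \cdot 0\right)\right)\right) = -24 - \left(-4 - \left(4 + 8 + 0 \left(1 + 0\right)\right)\right) = -24 - \left(-4 - \left(4 + 8 + 0 \cdot 1\right)\right) = -24 - \left(-4 - \left(4 + 8 + 0\right)\right) = -24 - \left(-4 - 12\right) = -24 - -16 = -24 + 16 = -8$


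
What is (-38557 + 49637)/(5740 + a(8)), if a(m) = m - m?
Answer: 554/287 ≈ 1.9303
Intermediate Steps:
a(m) = 0
(-38557 + 49637)/(5740 + a(8)) = (-38557 + 49637)/(5740 + 0) = 11080/5740 = 11080*(1/5740) = 554/287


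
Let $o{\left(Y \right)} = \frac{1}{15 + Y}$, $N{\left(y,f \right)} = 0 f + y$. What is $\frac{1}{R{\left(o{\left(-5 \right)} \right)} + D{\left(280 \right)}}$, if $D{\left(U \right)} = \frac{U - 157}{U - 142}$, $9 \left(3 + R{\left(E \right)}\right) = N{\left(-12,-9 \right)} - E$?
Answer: $- \frac{1035}{3574} \approx -0.28959$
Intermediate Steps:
$N{\left(y,f \right)} = y$ ($N{\left(y,f \right)} = 0 + y = y$)
$R{\left(E \right)} = - \frac{13}{3} - \frac{E}{9}$ ($R{\left(E \right)} = -3 + \frac{-12 - E}{9} = -3 - \left(\frac{4}{3} + \frac{E}{9}\right) = - \frac{13}{3} - \frac{E}{9}$)
$D{\left(U \right)} = \frac{-157 + U}{-142 + U}$
$\frac{1}{R{\left(o{\left(-5 \right)} \right)} + D{\left(280 \right)}} = \frac{1}{\left(- \frac{13}{3} - \frac{1}{9 \left(15 - 5\right)}\right) + \frac{-157 + 280}{-142 + 280}} = \frac{1}{\left(- \frac{13}{3} - \frac{1}{9 \cdot 10}\right) + \frac{1}{138} \cdot 123} = \frac{1}{\left(- \frac{13}{3} - \frac{1}{90}\right) + \frac{1}{138} \cdot 123} = \frac{1}{\left(- \frac{13}{3} - \frac{1}{90}\right) + \frac{41}{46}} = \frac{1}{- \frac{391}{90} + \frac{41}{46}} = \frac{1}{- \frac{3574}{1035}} = - \frac{1035}{3574}$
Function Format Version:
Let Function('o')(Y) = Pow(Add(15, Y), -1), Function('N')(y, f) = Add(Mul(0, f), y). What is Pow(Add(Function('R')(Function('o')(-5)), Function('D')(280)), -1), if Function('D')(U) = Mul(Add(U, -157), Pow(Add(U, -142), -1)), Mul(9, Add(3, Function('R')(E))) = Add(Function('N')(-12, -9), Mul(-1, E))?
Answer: Rational(-1035, 3574) ≈ -0.28959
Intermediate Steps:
Function('N')(y, f) = y (Function('N')(y, f) = Add(0, y) = y)
Function('R')(E) = Add(Rational(-13, 3), Mul(Rational(-1, 9), E)) (Function('R')(E) = Add(-3, Mul(Rational(1, 9), Add(-12, Mul(-1, E)))) = Add(-3, Add(Rational(-4, 3), Mul(Rational(-1, 9), E))) = Add(Rational(-13, 3), Mul(Rational(-1, 9), E)))
Function('D')(U) = Mul(Pow(Add(-142, U), -1), Add(-157, U)) (Function('D')(U) = Mul(Add(-157, U), Pow(Add(-142, U), -1)) = Mul(Pow(Add(-142, U), -1), Add(-157, U)))
Pow(Add(Function('R')(Function('o')(-5)), Function('D')(280)), -1) = Pow(Add(Add(Rational(-13, 3), Mul(Rational(-1, 9), Pow(Add(15, -5), -1))), Mul(Pow(Add(-142, 280), -1), Add(-157, 280))), -1) = Pow(Add(Add(Rational(-13, 3), Mul(Rational(-1, 9), Pow(10, -1))), Mul(Pow(138, -1), 123)), -1) = Pow(Add(Add(Rational(-13, 3), Mul(Rational(-1, 9), Rational(1, 10))), Mul(Rational(1, 138), 123)), -1) = Pow(Add(Add(Rational(-13, 3), Rational(-1, 90)), Rational(41, 46)), -1) = Pow(Add(Rational(-391, 90), Rational(41, 46)), -1) = Pow(Rational(-3574, 1035), -1) = Rational(-1035, 3574)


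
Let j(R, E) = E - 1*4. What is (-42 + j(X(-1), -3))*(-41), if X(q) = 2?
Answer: 2009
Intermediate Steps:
j(R, E) = -4 + E (j(R, E) = E - 4 = -4 + E)
(-42 + j(X(-1), -3))*(-41) = (-42 + (-4 - 3))*(-41) = (-42 - 7)*(-41) = -49*(-41) = 2009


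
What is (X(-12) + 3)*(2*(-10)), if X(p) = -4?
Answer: 20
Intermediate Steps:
(X(-12) + 3)*(2*(-10)) = (-4 + 3)*(2*(-10)) = -1*(-20) = 20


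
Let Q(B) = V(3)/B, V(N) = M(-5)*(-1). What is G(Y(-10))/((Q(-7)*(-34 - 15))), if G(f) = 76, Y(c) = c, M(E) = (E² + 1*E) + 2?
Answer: -38/77 ≈ -0.49351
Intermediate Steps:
M(E) = 2 + E + E² (M(E) = (E² + E) + 2 = (E + E²) + 2 = 2 + E + E²)
V(N) = -22 (V(N) = (2 - 5 + (-5)²)*(-1) = (2 - 5 + 25)*(-1) = 22*(-1) = -22)
Q(B) = -22/B
G(Y(-10))/((Q(-7)*(-34 - 15))) = 76/(((-22/(-7))*(-34 - 15))) = 76/((-22*(-⅐)*(-49))) = 76/(((22/7)*(-49))) = 76/(-154) = 76*(-1/154) = -38/77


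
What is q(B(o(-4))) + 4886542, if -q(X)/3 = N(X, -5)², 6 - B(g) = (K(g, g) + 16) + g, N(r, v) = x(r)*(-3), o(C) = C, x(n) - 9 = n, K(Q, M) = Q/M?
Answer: 4886434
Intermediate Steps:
x(n) = 9 + n
N(r, v) = -27 - 3*r (N(r, v) = (9 + r)*(-3) = -27 - 3*r)
B(g) = -11 - g (B(g) = 6 - ((g/g + 16) + g) = 6 - ((1 + 16) + g) = 6 - (17 + g) = 6 + (-17 - g) = -11 - g)
q(X) = -3*(-27 - 3*X)²
q(B(o(-4))) + 4886542 = -27*(9 + (-11 - 1*(-4)))² + 4886542 = -27*(9 + (-11 + 4))² + 4886542 = -27*(9 - 7)² + 4886542 = -27*2² + 4886542 = -27*4 + 4886542 = -108 + 4886542 = 4886434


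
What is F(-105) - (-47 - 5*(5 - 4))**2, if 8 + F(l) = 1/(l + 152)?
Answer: -127463/47 ≈ -2712.0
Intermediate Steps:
F(l) = -8 + 1/(152 + l) (F(l) = -8 + 1/(l + 152) = -8 + 1/(152 + l))
F(-105) - (-47 - 5*(5 - 4))**2 = (-1215 - 8*(-105))/(152 - 105) - (-47 - 5*(5 - 4))**2 = (-1215 + 840)/47 - (-47 - 5*1)**2 = (1/47)*(-375) - (-47 - 5)**2 = -375/47 - 1*(-52)**2 = -375/47 - 1*2704 = -375/47 - 2704 = -127463/47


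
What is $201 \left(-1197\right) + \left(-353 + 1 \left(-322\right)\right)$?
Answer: $-241272$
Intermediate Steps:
$201 \left(-1197\right) + \left(-353 + 1 \left(-322\right)\right) = -240597 - 675 = -241272$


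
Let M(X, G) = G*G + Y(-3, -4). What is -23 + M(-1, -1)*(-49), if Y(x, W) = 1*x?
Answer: 75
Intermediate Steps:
Y(x, W) = x
M(X, G) = -3 + G² (M(X, G) = G*G - 3 = G² - 3 = -3 + G²)
-23 + M(-1, -1)*(-49) = -23 + (-3 + (-1)²)*(-49) = -23 + (-3 + 1)*(-49) = -23 - 2*(-49) = -23 + 98 = 75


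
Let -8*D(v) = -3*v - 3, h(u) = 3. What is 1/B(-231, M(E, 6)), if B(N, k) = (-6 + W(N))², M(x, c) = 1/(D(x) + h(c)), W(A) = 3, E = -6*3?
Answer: ⅑ ≈ 0.11111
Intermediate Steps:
E = -18
D(v) = 3/8 + 3*v/8 (D(v) = -(-3*v - 3)/8 = -(-3 - 3*v)/8 = 3/8 + 3*v/8)
M(x, c) = 1/(27/8 + 3*x/8) (M(x, c) = 1/((3/8 + 3*x/8) + 3) = 1/(27/8 + 3*x/8))
B(N, k) = 9 (B(N, k) = (-6 + 3)² = (-3)² = 9)
1/B(-231, M(E, 6)) = 1/9 = ⅑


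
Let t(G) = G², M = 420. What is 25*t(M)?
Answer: 4410000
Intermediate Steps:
25*t(M) = 25*420² = 25*176400 = 4410000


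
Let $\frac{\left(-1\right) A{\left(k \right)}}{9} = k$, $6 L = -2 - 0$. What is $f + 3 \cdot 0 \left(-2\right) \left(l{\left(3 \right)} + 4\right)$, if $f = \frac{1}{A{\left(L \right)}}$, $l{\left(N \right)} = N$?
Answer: $\frac{1}{3} \approx 0.33333$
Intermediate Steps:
$L = - \frac{1}{3}$ ($L = \frac{-2 - 0}{6} = \frac{-2 + 0}{6} = \frac{1}{6} \left(-2\right) = - \frac{1}{3} \approx -0.33333$)
$A{\left(k \right)} = - 9 k$
$f = \frac{1}{3}$ ($f = \frac{1}{\left(-9\right) \left(- \frac{1}{3}\right)} = \frac{1}{3} \approx 0.33333$)
$f + 3 \cdot 0 \left(-2\right) \left(l{\left(3 \right)} + 4\right) = \frac{1}{3} + 3 \cdot 0 \left(-2\right) \left(3 + 4\right) = \frac{1}{3} + 0 \left(-2\right) 7 = \frac{1}{3} + 0 \cdot 7 = \frac{1}{3} + 0 = \frac{1}{3}$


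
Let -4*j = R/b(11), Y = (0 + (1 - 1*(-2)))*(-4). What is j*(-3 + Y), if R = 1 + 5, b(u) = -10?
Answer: -9/4 ≈ -2.2500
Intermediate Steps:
R = 6
Y = -12 (Y = (0 + (1 + 2))*(-4) = (0 + 3)*(-4) = 3*(-4) = -12)
j = 3/20 (j = -3/(2*(-10)) = -3*(-1)/(2*10) = -1/4*(-3/5) = 3/20 ≈ 0.15000)
j*(-3 + Y) = 3*(-3 - 12)/20 = (3/20)*(-15) = -9/4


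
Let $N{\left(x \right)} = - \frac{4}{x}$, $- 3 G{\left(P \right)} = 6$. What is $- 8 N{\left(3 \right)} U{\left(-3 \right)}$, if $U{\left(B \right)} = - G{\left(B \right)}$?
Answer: $\frac{64}{3} \approx 21.333$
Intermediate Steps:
$G{\left(P \right)} = -2$ ($G{\left(P \right)} = \left(- \frac{1}{3}\right) 6 = -2$)
$U{\left(B \right)} = 2$ ($U{\left(B \right)} = \left(-1\right) \left(-2\right) = 2$)
$- 8 N{\left(3 \right)} U{\left(-3 \right)} = - 8 \left(- \frac{4}{3}\right) 2 = - 8 \left(\left(-4\right) \frac{1}{3}\right) 2 = \left(-8\right) \left(- \frac{4}{3}\right) 2 = \frac{32}{3} \cdot 2 = \frac{64}{3}$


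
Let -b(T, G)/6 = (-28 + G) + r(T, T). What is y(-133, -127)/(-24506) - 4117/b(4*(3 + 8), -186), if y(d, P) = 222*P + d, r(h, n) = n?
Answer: -35998831/12498060 ≈ -2.8804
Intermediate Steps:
y(d, P) = d + 222*P
b(T, G) = 168 - 6*G - 6*T (b(T, G) = -6*((-28 + G) + T) = -6*(-28 + G + T) = 168 - 6*G - 6*T)
y(-133, -127)/(-24506) - 4117/b(4*(3 + 8), -186) = (-133 + 222*(-127))/(-24506) - 4117/(168 - 6*(-186) - 24*(3 + 8)) = (-133 - 28194)*(-1/24506) - 4117/(168 + 1116 - 24*11) = -28327*(-1/24506) - 4117/(168 + 1116 - 6*44) = 28327/24506 - 4117/(168 + 1116 - 264) = 28327/24506 - 4117/1020 = -35998831/12498060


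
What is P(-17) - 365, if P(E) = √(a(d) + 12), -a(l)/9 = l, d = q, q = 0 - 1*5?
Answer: -365 + √57 ≈ -357.45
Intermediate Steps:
q = -5 (q = 0 - 5 = -5)
d = -5
a(l) = -9*l
P(E) = √57 (P(E) = √(-9*(-5) + 12) = √(45 + 12) = √57)
P(-17) - 365 = √57 - 365 = -365 + √57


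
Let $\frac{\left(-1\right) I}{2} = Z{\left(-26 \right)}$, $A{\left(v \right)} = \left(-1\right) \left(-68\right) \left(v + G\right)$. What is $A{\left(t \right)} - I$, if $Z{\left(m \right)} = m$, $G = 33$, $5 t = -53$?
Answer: $\frac{7356}{5} \approx 1471.2$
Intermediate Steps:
$t = - \frac{53}{5}$ ($t = \frac{1}{5} \left(-53\right) = - \frac{53}{5} \approx -10.6$)
$A{\left(v \right)} = 2244 + 68 v$ ($A{\left(v \right)} = \left(-1\right) \left(-68\right) \left(v + 33\right) = 68 \left(33 + v\right) = 2244 + 68 v$)
$I = 52$ ($I = \left(-2\right) \left(-26\right) = 52$)
$A{\left(t \right)} - I = \left(2244 + 68 \left(- \frac{53}{5}\right)\right) - 52 = \left(2244 - \frac{3604}{5}\right) - 52 = \frac{7616}{5} - 52 = \frac{7356}{5}$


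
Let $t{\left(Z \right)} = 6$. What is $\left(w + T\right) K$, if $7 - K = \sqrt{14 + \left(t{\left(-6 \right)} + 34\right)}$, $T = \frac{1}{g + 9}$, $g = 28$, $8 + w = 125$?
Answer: $\frac{30310}{37} - \frac{12990 \sqrt{6}}{37} \approx -40.78$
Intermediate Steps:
$w = 117$ ($w = -8 + 125 = 117$)
$T = \frac{1}{37}$ ($T = \frac{1}{28 + 9} = \frac{1}{37} \approx 0.027027$)
$K = 7 - 3 \sqrt{6}$ ($K = 7 - \sqrt{14 + \left(6 + 34\right)} = 7 - \sqrt{14 + 40} = 7 - \sqrt{54} = 7 - 3 \sqrt{6} \approx -0.34847$)
$\left(w + T\right) K = \left(117 + \frac{1}{37}\right) \left(7 - 3 \sqrt{6}\right) = \frac{4330 \left(7 - 3 \sqrt{6}\right)}{37} = \frac{30310}{37} - \frac{12990 \sqrt{6}}{37}$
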